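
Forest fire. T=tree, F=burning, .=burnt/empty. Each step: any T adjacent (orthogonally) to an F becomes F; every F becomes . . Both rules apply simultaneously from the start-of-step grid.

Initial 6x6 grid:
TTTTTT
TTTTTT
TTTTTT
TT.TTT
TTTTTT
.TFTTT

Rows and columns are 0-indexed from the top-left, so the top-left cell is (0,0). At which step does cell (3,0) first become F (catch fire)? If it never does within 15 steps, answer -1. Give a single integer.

Step 1: cell (3,0)='T' (+3 fires, +1 burnt)
Step 2: cell (3,0)='T' (+3 fires, +3 burnt)
Step 3: cell (3,0)='T' (+5 fires, +3 burnt)
Step 4: cell (3,0)='F' (+5 fires, +5 burnt)
  -> target ignites at step 4
Step 5: cell (3,0)='.' (+6 fires, +5 burnt)
Step 6: cell (3,0)='.' (+6 fires, +6 burnt)
Step 7: cell (3,0)='.' (+4 fires, +6 burnt)
Step 8: cell (3,0)='.' (+1 fires, +4 burnt)
Step 9: cell (3,0)='.' (+0 fires, +1 burnt)
  fire out at step 9

4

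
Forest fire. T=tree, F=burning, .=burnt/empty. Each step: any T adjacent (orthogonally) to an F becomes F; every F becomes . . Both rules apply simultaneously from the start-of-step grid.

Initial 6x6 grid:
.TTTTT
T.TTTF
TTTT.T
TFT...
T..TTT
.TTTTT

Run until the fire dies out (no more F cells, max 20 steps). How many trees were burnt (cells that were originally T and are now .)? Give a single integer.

Answer: 17

Derivation:
Step 1: +6 fires, +2 burnt (F count now 6)
Step 2: +5 fires, +6 burnt (F count now 5)
Step 3: +4 fires, +5 burnt (F count now 4)
Step 4: +1 fires, +4 burnt (F count now 1)
Step 5: +1 fires, +1 burnt (F count now 1)
Step 6: +0 fires, +1 burnt (F count now 0)
Fire out after step 6
Initially T: 25, now '.': 28
Total burnt (originally-T cells now '.'): 17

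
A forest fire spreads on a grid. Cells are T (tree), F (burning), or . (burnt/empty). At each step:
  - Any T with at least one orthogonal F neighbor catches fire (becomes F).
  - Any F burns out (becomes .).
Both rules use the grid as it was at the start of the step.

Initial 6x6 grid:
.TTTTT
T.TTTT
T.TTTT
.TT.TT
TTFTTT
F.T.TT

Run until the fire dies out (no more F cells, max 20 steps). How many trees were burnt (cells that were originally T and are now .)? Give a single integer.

Answer: 25

Derivation:
Step 1: +5 fires, +2 burnt (F count now 5)
Step 2: +3 fires, +5 burnt (F count now 3)
Step 3: +5 fires, +3 burnt (F count now 5)
Step 4: +5 fires, +5 burnt (F count now 5)
Step 5: +4 fires, +5 burnt (F count now 4)
Step 6: +2 fires, +4 burnt (F count now 2)
Step 7: +1 fires, +2 burnt (F count now 1)
Step 8: +0 fires, +1 burnt (F count now 0)
Fire out after step 8
Initially T: 27, now '.': 34
Total burnt (originally-T cells now '.'): 25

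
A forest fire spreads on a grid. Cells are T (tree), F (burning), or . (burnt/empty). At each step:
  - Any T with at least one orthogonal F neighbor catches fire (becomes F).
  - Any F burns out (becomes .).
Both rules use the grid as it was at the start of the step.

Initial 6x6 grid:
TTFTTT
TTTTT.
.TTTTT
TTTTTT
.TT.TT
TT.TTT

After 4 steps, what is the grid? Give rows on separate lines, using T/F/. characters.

Step 1: 3 trees catch fire, 1 burn out
  TF.FTT
  TTFTT.
  .TTTTT
  TTTTTT
  .TT.TT
  TT.TTT
Step 2: 5 trees catch fire, 3 burn out
  F...FT
  TF.FT.
  .TFTTT
  TTTTTT
  .TT.TT
  TT.TTT
Step 3: 6 trees catch fire, 5 burn out
  .....F
  F...F.
  .F.FTT
  TTFTTT
  .TT.TT
  TT.TTT
Step 4: 4 trees catch fire, 6 burn out
  ......
  ......
  ....FT
  TF.FTT
  .TF.TT
  TT.TTT

......
......
....FT
TF.FTT
.TF.TT
TT.TTT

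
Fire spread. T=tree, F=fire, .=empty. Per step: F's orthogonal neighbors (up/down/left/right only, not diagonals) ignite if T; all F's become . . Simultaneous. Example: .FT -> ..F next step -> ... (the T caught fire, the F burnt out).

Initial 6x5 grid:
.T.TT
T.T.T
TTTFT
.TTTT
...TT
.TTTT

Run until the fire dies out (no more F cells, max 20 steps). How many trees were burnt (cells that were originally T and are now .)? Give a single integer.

Step 1: +3 fires, +1 burnt (F count now 3)
Step 2: +6 fires, +3 burnt (F count now 6)
Step 3: +5 fires, +6 burnt (F count now 5)
Step 4: +4 fires, +5 burnt (F count now 4)
Step 5: +1 fires, +4 burnt (F count now 1)
Step 6: +0 fires, +1 burnt (F count now 0)
Fire out after step 6
Initially T: 20, now '.': 29
Total burnt (originally-T cells now '.'): 19

Answer: 19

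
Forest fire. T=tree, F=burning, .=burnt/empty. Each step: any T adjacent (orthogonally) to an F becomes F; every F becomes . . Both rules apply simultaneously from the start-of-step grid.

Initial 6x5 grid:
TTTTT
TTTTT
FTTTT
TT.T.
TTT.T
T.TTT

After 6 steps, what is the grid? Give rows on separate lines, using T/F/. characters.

Step 1: 3 trees catch fire, 1 burn out
  TTTTT
  FTTTT
  .FTTT
  FT.T.
  TTT.T
  T.TTT
Step 2: 5 trees catch fire, 3 burn out
  FTTTT
  .FTTT
  ..FTT
  .F.T.
  FTT.T
  T.TTT
Step 3: 5 trees catch fire, 5 burn out
  .FTTT
  ..FTT
  ...FT
  ...T.
  .FT.T
  F.TTT
Step 4: 5 trees catch fire, 5 burn out
  ..FTT
  ...FT
  ....F
  ...F.
  ..F.T
  ..TTT
Step 5: 3 trees catch fire, 5 burn out
  ...FT
  ....F
  .....
  .....
  ....T
  ..FTT
Step 6: 2 trees catch fire, 3 burn out
  ....F
  .....
  .....
  .....
  ....T
  ...FT

....F
.....
.....
.....
....T
...FT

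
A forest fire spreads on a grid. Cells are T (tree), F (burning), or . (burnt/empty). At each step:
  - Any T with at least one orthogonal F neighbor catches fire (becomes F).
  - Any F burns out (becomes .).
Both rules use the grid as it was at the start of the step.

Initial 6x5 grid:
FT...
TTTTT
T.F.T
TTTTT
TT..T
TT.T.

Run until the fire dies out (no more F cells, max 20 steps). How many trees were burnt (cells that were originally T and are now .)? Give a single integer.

Answer: 18

Derivation:
Step 1: +4 fires, +2 burnt (F count now 4)
Step 2: +5 fires, +4 burnt (F count now 5)
Step 3: +4 fires, +5 burnt (F count now 4)
Step 4: +4 fires, +4 burnt (F count now 4)
Step 5: +1 fires, +4 burnt (F count now 1)
Step 6: +0 fires, +1 burnt (F count now 0)
Fire out after step 6
Initially T: 19, now '.': 29
Total burnt (originally-T cells now '.'): 18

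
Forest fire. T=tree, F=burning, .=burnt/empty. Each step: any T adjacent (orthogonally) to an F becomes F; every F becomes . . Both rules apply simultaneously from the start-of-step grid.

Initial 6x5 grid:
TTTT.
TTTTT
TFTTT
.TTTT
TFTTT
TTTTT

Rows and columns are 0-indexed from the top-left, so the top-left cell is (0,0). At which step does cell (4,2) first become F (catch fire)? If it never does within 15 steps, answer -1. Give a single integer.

Step 1: cell (4,2)='F' (+7 fires, +2 burnt)
  -> target ignites at step 1
Step 2: cell (4,2)='.' (+8 fires, +7 burnt)
Step 3: cell (4,2)='.' (+7 fires, +8 burnt)
Step 4: cell (4,2)='.' (+4 fires, +7 burnt)
Step 5: cell (4,2)='.' (+0 fires, +4 burnt)
  fire out at step 5

1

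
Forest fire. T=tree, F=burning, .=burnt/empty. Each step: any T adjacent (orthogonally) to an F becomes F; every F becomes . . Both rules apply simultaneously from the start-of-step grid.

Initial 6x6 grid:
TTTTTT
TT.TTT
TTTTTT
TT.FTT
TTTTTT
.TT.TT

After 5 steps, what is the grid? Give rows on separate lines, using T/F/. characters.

Step 1: 3 trees catch fire, 1 burn out
  TTTTTT
  TT.TTT
  TTTFTT
  TT..FT
  TTTFTT
  .TT.TT
Step 2: 6 trees catch fire, 3 burn out
  TTTTTT
  TT.FTT
  TTF.FT
  TT...F
  TTF.FT
  .TT.TT
Step 3: 8 trees catch fire, 6 burn out
  TTTFTT
  TT..FT
  TF...F
  TT....
  TF...F
  .TF.FT
Step 4: 9 trees catch fire, 8 burn out
  TTF.FT
  TF...F
  F.....
  TF....
  F.....
  .F...F
Step 5: 4 trees catch fire, 9 burn out
  TF...F
  F.....
  ......
  F.....
  ......
  ......

TF...F
F.....
......
F.....
......
......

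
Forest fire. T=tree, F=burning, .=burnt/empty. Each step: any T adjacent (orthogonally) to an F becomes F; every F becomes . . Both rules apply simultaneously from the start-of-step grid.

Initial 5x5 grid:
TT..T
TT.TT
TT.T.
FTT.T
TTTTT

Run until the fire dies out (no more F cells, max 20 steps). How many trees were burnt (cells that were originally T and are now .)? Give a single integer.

Step 1: +3 fires, +1 burnt (F count now 3)
Step 2: +4 fires, +3 burnt (F count now 4)
Step 3: +3 fires, +4 burnt (F count now 3)
Step 4: +2 fires, +3 burnt (F count now 2)
Step 5: +1 fires, +2 burnt (F count now 1)
Step 6: +1 fires, +1 burnt (F count now 1)
Step 7: +0 fires, +1 burnt (F count now 0)
Fire out after step 7
Initially T: 18, now '.': 21
Total burnt (originally-T cells now '.'): 14

Answer: 14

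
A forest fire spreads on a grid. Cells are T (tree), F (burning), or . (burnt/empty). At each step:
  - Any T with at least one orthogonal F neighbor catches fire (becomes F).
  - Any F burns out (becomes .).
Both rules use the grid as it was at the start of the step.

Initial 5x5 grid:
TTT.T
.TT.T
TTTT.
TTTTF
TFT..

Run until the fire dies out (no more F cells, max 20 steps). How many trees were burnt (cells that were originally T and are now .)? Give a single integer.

Step 1: +4 fires, +2 burnt (F count now 4)
Step 2: +4 fires, +4 burnt (F count now 4)
Step 3: +3 fires, +4 burnt (F count now 3)
Step 4: +2 fires, +3 burnt (F count now 2)
Step 5: +2 fires, +2 burnt (F count now 2)
Step 6: +0 fires, +2 burnt (F count now 0)
Fire out after step 6
Initially T: 17, now '.': 23
Total burnt (originally-T cells now '.'): 15

Answer: 15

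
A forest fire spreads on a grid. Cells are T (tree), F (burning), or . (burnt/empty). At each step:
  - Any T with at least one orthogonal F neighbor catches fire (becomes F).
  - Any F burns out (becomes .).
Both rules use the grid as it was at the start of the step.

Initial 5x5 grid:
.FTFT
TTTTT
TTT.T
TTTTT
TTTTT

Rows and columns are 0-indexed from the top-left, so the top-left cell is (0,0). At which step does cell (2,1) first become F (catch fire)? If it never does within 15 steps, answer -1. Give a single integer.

Step 1: cell (2,1)='T' (+4 fires, +2 burnt)
Step 2: cell (2,1)='F' (+4 fires, +4 burnt)
  -> target ignites at step 2
Step 3: cell (2,1)='.' (+4 fires, +4 burnt)
Step 4: cell (2,1)='.' (+4 fires, +4 burnt)
Step 5: cell (2,1)='.' (+4 fires, +4 burnt)
Step 6: cell (2,1)='.' (+1 fires, +4 burnt)
Step 7: cell (2,1)='.' (+0 fires, +1 burnt)
  fire out at step 7

2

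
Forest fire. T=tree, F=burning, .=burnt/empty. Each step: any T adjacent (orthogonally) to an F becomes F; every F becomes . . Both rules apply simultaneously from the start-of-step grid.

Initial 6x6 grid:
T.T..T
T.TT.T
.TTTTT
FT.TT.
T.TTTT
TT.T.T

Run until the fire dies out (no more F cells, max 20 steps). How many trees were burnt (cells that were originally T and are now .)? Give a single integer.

Answer: 22

Derivation:
Step 1: +2 fires, +1 burnt (F count now 2)
Step 2: +2 fires, +2 burnt (F count now 2)
Step 3: +2 fires, +2 burnt (F count now 2)
Step 4: +2 fires, +2 burnt (F count now 2)
Step 5: +4 fires, +2 burnt (F count now 4)
Step 6: +3 fires, +4 burnt (F count now 3)
Step 7: +4 fires, +3 burnt (F count now 4)
Step 8: +2 fires, +4 burnt (F count now 2)
Step 9: +1 fires, +2 burnt (F count now 1)
Step 10: +0 fires, +1 burnt (F count now 0)
Fire out after step 10
Initially T: 24, now '.': 34
Total burnt (originally-T cells now '.'): 22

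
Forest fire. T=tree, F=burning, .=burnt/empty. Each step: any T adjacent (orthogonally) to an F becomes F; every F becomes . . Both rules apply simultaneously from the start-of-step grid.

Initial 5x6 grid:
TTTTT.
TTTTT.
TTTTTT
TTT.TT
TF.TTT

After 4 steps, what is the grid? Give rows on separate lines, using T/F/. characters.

Step 1: 2 trees catch fire, 1 burn out
  TTTTT.
  TTTTT.
  TTTTTT
  TFT.TT
  F..TTT
Step 2: 3 trees catch fire, 2 burn out
  TTTTT.
  TTTTT.
  TFTTTT
  F.F.TT
  ...TTT
Step 3: 3 trees catch fire, 3 burn out
  TTTTT.
  TFTTT.
  F.FTTT
  ....TT
  ...TTT
Step 4: 4 trees catch fire, 3 burn out
  TFTTT.
  F.FTT.
  ...FTT
  ....TT
  ...TTT

TFTTT.
F.FTT.
...FTT
....TT
...TTT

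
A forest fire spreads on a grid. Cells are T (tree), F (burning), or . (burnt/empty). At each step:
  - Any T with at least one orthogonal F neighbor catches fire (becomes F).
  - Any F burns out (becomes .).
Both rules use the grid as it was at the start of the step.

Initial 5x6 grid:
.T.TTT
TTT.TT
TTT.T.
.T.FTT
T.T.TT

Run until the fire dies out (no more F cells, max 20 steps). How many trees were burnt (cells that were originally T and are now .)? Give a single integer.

Step 1: +1 fires, +1 burnt (F count now 1)
Step 2: +3 fires, +1 burnt (F count now 3)
Step 3: +2 fires, +3 burnt (F count now 2)
Step 4: +2 fires, +2 burnt (F count now 2)
Step 5: +2 fires, +2 burnt (F count now 2)
Step 6: +0 fires, +2 burnt (F count now 0)
Fire out after step 6
Initially T: 20, now '.': 20
Total burnt (originally-T cells now '.'): 10

Answer: 10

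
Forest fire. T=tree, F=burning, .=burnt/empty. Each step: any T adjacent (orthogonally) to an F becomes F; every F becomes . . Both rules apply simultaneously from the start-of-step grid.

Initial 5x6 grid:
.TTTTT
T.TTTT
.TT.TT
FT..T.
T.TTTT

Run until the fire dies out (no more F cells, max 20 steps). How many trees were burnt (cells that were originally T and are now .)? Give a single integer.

Step 1: +2 fires, +1 burnt (F count now 2)
Step 2: +1 fires, +2 burnt (F count now 1)
Step 3: +1 fires, +1 burnt (F count now 1)
Step 4: +1 fires, +1 burnt (F count now 1)
Step 5: +2 fires, +1 burnt (F count now 2)
Step 6: +3 fires, +2 burnt (F count now 3)
Step 7: +3 fires, +3 burnt (F count now 3)
Step 8: +3 fires, +3 burnt (F count now 3)
Step 9: +1 fires, +3 burnt (F count now 1)
Step 10: +2 fires, +1 burnt (F count now 2)
Step 11: +1 fires, +2 burnt (F count now 1)
Step 12: +0 fires, +1 burnt (F count now 0)
Fire out after step 12
Initially T: 21, now '.': 29
Total burnt (originally-T cells now '.'): 20

Answer: 20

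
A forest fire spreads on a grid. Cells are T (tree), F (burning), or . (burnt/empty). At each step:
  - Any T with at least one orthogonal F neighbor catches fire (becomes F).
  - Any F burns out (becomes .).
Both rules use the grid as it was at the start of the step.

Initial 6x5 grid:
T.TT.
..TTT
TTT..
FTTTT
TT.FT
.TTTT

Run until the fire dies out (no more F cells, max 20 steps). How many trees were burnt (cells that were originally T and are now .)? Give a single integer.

Step 1: +6 fires, +2 burnt (F count now 6)
Step 2: +6 fires, +6 burnt (F count now 6)
Step 3: +2 fires, +6 burnt (F count now 2)
Step 4: +1 fires, +2 burnt (F count now 1)
Step 5: +2 fires, +1 burnt (F count now 2)
Step 6: +2 fires, +2 burnt (F count now 2)
Step 7: +0 fires, +2 burnt (F count now 0)
Fire out after step 7
Initially T: 20, now '.': 29
Total burnt (originally-T cells now '.'): 19

Answer: 19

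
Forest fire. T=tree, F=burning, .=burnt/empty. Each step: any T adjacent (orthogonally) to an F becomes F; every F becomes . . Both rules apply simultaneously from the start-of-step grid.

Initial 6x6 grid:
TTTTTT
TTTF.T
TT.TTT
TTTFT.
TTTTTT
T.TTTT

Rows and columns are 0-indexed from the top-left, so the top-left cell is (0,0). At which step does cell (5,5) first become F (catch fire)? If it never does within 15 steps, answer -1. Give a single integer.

Step 1: cell (5,5)='T' (+6 fires, +2 burnt)
Step 2: cell (5,5)='T' (+8 fires, +6 burnt)
Step 3: cell (5,5)='T' (+10 fires, +8 burnt)
Step 4: cell (5,5)='F' (+5 fires, +10 burnt)
  -> target ignites at step 4
Step 5: cell (5,5)='.' (+1 fires, +5 burnt)
Step 6: cell (5,5)='.' (+0 fires, +1 burnt)
  fire out at step 6

4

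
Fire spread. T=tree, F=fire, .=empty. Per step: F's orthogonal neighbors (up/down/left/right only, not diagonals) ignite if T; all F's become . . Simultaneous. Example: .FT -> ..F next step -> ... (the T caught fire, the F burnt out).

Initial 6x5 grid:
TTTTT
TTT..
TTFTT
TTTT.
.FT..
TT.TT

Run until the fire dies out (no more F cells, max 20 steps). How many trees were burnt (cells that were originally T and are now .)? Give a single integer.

Answer: 19

Derivation:
Step 1: +7 fires, +2 burnt (F count now 7)
Step 2: +7 fires, +7 burnt (F count now 7)
Step 3: +3 fires, +7 burnt (F count now 3)
Step 4: +2 fires, +3 burnt (F count now 2)
Step 5: +0 fires, +2 burnt (F count now 0)
Fire out after step 5
Initially T: 21, now '.': 28
Total burnt (originally-T cells now '.'): 19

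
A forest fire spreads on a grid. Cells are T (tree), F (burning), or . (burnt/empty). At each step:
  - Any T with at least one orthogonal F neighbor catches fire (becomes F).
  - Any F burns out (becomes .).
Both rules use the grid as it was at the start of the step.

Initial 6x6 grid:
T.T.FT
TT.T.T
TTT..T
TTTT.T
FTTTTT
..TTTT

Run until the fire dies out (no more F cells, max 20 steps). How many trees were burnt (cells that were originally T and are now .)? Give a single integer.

Answer: 23

Derivation:
Step 1: +3 fires, +2 burnt (F count now 3)
Step 2: +4 fires, +3 burnt (F count now 4)
Step 3: +6 fires, +4 burnt (F count now 6)
Step 4: +7 fires, +6 burnt (F count now 7)
Step 5: +2 fires, +7 burnt (F count now 2)
Step 6: +1 fires, +2 burnt (F count now 1)
Step 7: +0 fires, +1 burnt (F count now 0)
Fire out after step 7
Initially T: 25, now '.': 34
Total burnt (originally-T cells now '.'): 23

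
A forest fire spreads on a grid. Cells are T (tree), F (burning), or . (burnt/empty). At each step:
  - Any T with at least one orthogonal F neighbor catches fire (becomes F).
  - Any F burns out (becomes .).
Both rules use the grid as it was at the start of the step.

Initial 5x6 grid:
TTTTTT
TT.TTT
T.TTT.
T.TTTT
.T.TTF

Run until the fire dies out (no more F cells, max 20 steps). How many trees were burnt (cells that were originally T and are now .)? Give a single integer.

Answer: 22

Derivation:
Step 1: +2 fires, +1 burnt (F count now 2)
Step 2: +2 fires, +2 burnt (F count now 2)
Step 3: +2 fires, +2 burnt (F count now 2)
Step 4: +3 fires, +2 burnt (F count now 3)
Step 5: +4 fires, +3 burnt (F count now 4)
Step 6: +2 fires, +4 burnt (F count now 2)
Step 7: +1 fires, +2 burnt (F count now 1)
Step 8: +1 fires, +1 burnt (F count now 1)
Step 9: +2 fires, +1 burnt (F count now 2)
Step 10: +1 fires, +2 burnt (F count now 1)
Step 11: +1 fires, +1 burnt (F count now 1)
Step 12: +1 fires, +1 burnt (F count now 1)
Step 13: +0 fires, +1 burnt (F count now 0)
Fire out after step 13
Initially T: 23, now '.': 29
Total burnt (originally-T cells now '.'): 22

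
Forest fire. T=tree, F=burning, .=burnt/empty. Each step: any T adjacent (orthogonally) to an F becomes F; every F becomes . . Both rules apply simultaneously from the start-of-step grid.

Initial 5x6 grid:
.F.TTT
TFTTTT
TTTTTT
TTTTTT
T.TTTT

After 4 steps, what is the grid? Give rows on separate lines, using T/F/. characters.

Step 1: 3 trees catch fire, 2 burn out
  ...TTT
  F.FTTT
  TFTTTT
  TTTTTT
  T.TTTT
Step 2: 4 trees catch fire, 3 burn out
  ...TTT
  ...FTT
  F.FTTT
  TFTTTT
  T.TTTT
Step 3: 5 trees catch fire, 4 burn out
  ...FTT
  ....FT
  ...FTT
  F.FTTT
  T.TTTT
Step 4: 6 trees catch fire, 5 burn out
  ....FT
  .....F
  ....FT
  ...FTT
  F.FTTT

....FT
.....F
....FT
...FTT
F.FTTT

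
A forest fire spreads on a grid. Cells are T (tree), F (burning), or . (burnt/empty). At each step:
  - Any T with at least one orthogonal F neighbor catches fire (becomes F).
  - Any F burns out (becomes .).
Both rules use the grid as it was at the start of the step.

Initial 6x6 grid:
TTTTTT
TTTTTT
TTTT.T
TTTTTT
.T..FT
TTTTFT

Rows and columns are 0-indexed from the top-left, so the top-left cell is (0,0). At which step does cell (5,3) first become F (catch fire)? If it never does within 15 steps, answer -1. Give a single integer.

Step 1: cell (5,3)='F' (+4 fires, +2 burnt)
  -> target ignites at step 1
Step 2: cell (5,3)='.' (+3 fires, +4 burnt)
Step 3: cell (5,3)='.' (+4 fires, +3 burnt)
Step 4: cell (5,3)='.' (+6 fires, +4 burnt)
Step 5: cell (5,3)='.' (+6 fires, +6 burnt)
Step 6: cell (5,3)='.' (+4 fires, +6 burnt)
Step 7: cell (5,3)='.' (+2 fires, +4 burnt)
Step 8: cell (5,3)='.' (+1 fires, +2 burnt)
Step 9: cell (5,3)='.' (+0 fires, +1 burnt)
  fire out at step 9

1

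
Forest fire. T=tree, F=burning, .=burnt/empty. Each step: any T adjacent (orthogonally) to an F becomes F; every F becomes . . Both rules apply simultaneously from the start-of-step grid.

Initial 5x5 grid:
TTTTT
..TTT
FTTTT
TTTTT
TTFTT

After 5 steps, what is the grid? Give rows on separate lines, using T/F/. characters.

Step 1: 5 trees catch fire, 2 burn out
  TTTTT
  ..TTT
  .FTTT
  FTFTT
  TF.FT
Step 2: 5 trees catch fire, 5 burn out
  TTTTT
  ..TTT
  ..FTT
  .F.FT
  F...F
Step 3: 3 trees catch fire, 5 burn out
  TTTTT
  ..FTT
  ...FT
  ....F
  .....
Step 4: 3 trees catch fire, 3 burn out
  TTFTT
  ...FT
  ....F
  .....
  .....
Step 5: 3 trees catch fire, 3 burn out
  TF.FT
  ....F
  .....
  .....
  .....

TF.FT
....F
.....
.....
.....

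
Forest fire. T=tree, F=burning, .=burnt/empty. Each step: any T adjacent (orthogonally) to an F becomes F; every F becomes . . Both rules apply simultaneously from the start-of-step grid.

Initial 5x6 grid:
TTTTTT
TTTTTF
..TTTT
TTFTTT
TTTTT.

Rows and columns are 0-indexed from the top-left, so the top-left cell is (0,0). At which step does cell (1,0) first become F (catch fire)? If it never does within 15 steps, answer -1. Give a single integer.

Step 1: cell (1,0)='T' (+7 fires, +2 burnt)
Step 2: cell (1,0)='T' (+10 fires, +7 burnt)
Step 3: cell (1,0)='T' (+5 fires, +10 burnt)
Step 4: cell (1,0)='F' (+2 fires, +5 burnt)
  -> target ignites at step 4
Step 5: cell (1,0)='.' (+1 fires, +2 burnt)
Step 6: cell (1,0)='.' (+0 fires, +1 burnt)
  fire out at step 6

4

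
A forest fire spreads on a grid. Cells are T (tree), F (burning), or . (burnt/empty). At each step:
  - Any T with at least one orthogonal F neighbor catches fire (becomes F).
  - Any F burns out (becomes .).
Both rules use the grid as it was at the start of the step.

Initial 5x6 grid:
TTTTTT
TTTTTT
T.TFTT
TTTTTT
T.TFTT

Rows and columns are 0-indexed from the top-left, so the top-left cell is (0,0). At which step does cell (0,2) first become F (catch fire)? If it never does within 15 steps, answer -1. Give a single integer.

Step 1: cell (0,2)='T' (+6 fires, +2 burnt)
Step 2: cell (0,2)='T' (+7 fires, +6 burnt)
Step 3: cell (0,2)='F' (+6 fires, +7 burnt)
  -> target ignites at step 3
Step 4: cell (0,2)='.' (+4 fires, +6 burnt)
Step 5: cell (0,2)='.' (+3 fires, +4 burnt)
Step 6: cell (0,2)='.' (+0 fires, +3 burnt)
  fire out at step 6

3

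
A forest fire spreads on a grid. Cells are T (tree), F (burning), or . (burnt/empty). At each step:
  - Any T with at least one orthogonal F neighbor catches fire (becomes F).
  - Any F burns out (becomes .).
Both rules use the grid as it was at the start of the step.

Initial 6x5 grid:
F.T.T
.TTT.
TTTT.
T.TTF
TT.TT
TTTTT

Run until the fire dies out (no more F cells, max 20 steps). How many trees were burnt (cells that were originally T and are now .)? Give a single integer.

Answer: 20

Derivation:
Step 1: +2 fires, +2 burnt (F count now 2)
Step 2: +4 fires, +2 burnt (F count now 4)
Step 3: +3 fires, +4 burnt (F count now 3)
Step 4: +3 fires, +3 burnt (F count now 3)
Step 5: +4 fires, +3 burnt (F count now 4)
Step 6: +3 fires, +4 burnt (F count now 3)
Step 7: +1 fires, +3 burnt (F count now 1)
Step 8: +0 fires, +1 burnt (F count now 0)
Fire out after step 8
Initially T: 21, now '.': 29
Total burnt (originally-T cells now '.'): 20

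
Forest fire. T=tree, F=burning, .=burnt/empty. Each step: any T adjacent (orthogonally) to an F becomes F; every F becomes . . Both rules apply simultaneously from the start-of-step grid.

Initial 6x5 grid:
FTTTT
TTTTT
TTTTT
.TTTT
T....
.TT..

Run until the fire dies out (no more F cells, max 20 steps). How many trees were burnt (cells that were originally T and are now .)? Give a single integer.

Answer: 18

Derivation:
Step 1: +2 fires, +1 burnt (F count now 2)
Step 2: +3 fires, +2 burnt (F count now 3)
Step 3: +3 fires, +3 burnt (F count now 3)
Step 4: +4 fires, +3 burnt (F count now 4)
Step 5: +3 fires, +4 burnt (F count now 3)
Step 6: +2 fires, +3 burnt (F count now 2)
Step 7: +1 fires, +2 burnt (F count now 1)
Step 8: +0 fires, +1 burnt (F count now 0)
Fire out after step 8
Initially T: 21, now '.': 27
Total burnt (originally-T cells now '.'): 18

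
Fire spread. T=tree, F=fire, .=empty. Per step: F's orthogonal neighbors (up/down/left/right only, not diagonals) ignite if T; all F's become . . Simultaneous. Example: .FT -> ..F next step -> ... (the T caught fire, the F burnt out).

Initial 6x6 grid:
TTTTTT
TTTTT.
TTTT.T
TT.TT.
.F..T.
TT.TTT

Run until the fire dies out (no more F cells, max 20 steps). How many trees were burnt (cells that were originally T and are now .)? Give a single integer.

Step 1: +2 fires, +1 burnt (F count now 2)
Step 2: +3 fires, +2 burnt (F count now 3)
Step 3: +3 fires, +3 burnt (F count now 3)
Step 4: +4 fires, +3 burnt (F count now 4)
Step 5: +4 fires, +4 burnt (F count now 4)
Step 6: +3 fires, +4 burnt (F count now 3)
Step 7: +2 fires, +3 burnt (F count now 2)
Step 8: +2 fires, +2 burnt (F count now 2)
Step 9: +2 fires, +2 burnt (F count now 2)
Step 10: +0 fires, +2 burnt (F count now 0)
Fire out after step 10
Initially T: 26, now '.': 35
Total burnt (originally-T cells now '.'): 25

Answer: 25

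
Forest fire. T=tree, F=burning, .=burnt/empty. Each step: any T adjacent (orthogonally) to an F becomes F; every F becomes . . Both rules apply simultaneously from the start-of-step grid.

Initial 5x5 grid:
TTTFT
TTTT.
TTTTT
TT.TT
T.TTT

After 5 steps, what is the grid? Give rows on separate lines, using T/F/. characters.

Step 1: 3 trees catch fire, 1 burn out
  TTF.F
  TTTF.
  TTTTT
  TT.TT
  T.TTT
Step 2: 3 trees catch fire, 3 burn out
  TF...
  TTF..
  TTTFT
  TT.TT
  T.TTT
Step 3: 5 trees catch fire, 3 burn out
  F....
  TF...
  TTF.F
  TT.FT
  T.TTT
Step 4: 4 trees catch fire, 5 burn out
  .....
  F....
  TF...
  TT..F
  T.TFT
Step 5: 4 trees catch fire, 4 burn out
  .....
  .....
  F....
  TF...
  T.F.F

.....
.....
F....
TF...
T.F.F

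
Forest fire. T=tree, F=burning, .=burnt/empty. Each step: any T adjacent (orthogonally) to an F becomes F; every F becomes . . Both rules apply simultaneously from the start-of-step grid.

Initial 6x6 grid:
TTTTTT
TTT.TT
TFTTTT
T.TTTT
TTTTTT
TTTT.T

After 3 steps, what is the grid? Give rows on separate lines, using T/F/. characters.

Step 1: 3 trees catch fire, 1 burn out
  TTTTTT
  TFT.TT
  F.FTTT
  T.TTTT
  TTTTTT
  TTTT.T
Step 2: 6 trees catch fire, 3 burn out
  TFTTTT
  F.F.TT
  ...FTT
  F.FTTT
  TTTTTT
  TTTT.T
Step 3: 6 trees catch fire, 6 burn out
  F.FTTT
  ....TT
  ....FT
  ...FTT
  FTFTTT
  TTTT.T

F.FTTT
....TT
....FT
...FTT
FTFTTT
TTTT.T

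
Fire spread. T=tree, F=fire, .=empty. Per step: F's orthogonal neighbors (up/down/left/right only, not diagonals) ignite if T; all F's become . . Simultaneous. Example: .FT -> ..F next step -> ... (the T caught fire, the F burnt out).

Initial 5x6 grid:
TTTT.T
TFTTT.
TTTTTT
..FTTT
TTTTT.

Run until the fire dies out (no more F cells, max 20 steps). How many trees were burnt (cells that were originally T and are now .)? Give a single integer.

Step 1: +7 fires, +2 burnt (F count now 7)
Step 2: +8 fires, +7 burnt (F count now 8)
Step 3: +6 fires, +8 burnt (F count now 6)
Step 4: +1 fires, +6 burnt (F count now 1)
Step 5: +0 fires, +1 burnt (F count now 0)
Fire out after step 5
Initially T: 23, now '.': 29
Total burnt (originally-T cells now '.'): 22

Answer: 22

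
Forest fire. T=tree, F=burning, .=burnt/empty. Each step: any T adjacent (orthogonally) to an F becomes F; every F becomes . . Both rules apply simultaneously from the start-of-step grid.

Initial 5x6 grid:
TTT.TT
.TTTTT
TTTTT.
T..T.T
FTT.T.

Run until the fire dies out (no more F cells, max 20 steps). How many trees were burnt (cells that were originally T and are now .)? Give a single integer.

Answer: 19

Derivation:
Step 1: +2 fires, +1 burnt (F count now 2)
Step 2: +2 fires, +2 burnt (F count now 2)
Step 3: +1 fires, +2 burnt (F count now 1)
Step 4: +2 fires, +1 burnt (F count now 2)
Step 5: +3 fires, +2 burnt (F count now 3)
Step 6: +5 fires, +3 burnt (F count now 5)
Step 7: +1 fires, +5 burnt (F count now 1)
Step 8: +2 fires, +1 burnt (F count now 2)
Step 9: +1 fires, +2 burnt (F count now 1)
Step 10: +0 fires, +1 burnt (F count now 0)
Fire out after step 10
Initially T: 21, now '.': 28
Total burnt (originally-T cells now '.'): 19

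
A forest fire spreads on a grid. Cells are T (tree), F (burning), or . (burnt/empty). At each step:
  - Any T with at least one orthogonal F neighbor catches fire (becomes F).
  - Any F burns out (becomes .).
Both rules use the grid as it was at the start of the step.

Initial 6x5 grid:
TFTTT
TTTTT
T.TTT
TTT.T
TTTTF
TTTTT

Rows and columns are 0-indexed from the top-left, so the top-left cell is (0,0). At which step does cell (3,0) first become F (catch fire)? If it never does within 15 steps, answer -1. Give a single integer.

Step 1: cell (3,0)='T' (+6 fires, +2 burnt)
Step 2: cell (3,0)='T' (+6 fires, +6 burnt)
Step 3: cell (3,0)='T' (+9 fires, +6 burnt)
Step 4: cell (3,0)='F' (+4 fires, +9 burnt)
  -> target ignites at step 4
Step 5: cell (3,0)='.' (+1 fires, +4 burnt)
Step 6: cell (3,0)='.' (+0 fires, +1 burnt)
  fire out at step 6

4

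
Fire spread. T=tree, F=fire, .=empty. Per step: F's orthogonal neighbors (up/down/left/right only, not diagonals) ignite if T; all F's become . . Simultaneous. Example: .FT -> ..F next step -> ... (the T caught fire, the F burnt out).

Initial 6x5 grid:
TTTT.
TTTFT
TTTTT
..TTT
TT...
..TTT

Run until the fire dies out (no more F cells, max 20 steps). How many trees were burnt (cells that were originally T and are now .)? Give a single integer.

Step 1: +4 fires, +1 burnt (F count now 4)
Step 2: +5 fires, +4 burnt (F count now 5)
Step 3: +5 fires, +5 burnt (F count now 5)
Step 4: +2 fires, +5 burnt (F count now 2)
Step 5: +0 fires, +2 burnt (F count now 0)
Fire out after step 5
Initially T: 21, now '.': 25
Total burnt (originally-T cells now '.'): 16

Answer: 16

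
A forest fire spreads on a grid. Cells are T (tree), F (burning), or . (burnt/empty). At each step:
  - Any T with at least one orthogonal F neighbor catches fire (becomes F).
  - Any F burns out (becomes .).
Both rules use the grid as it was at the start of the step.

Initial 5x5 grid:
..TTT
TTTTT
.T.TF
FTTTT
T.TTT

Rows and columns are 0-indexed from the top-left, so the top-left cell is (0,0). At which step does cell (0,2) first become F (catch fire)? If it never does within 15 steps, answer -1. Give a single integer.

Step 1: cell (0,2)='T' (+5 fires, +2 burnt)
Step 2: cell (0,2)='T' (+6 fires, +5 burnt)
Step 3: cell (0,2)='T' (+5 fires, +6 burnt)
Step 4: cell (0,2)='F' (+2 fires, +5 burnt)
  -> target ignites at step 4
Step 5: cell (0,2)='.' (+0 fires, +2 burnt)
  fire out at step 5

4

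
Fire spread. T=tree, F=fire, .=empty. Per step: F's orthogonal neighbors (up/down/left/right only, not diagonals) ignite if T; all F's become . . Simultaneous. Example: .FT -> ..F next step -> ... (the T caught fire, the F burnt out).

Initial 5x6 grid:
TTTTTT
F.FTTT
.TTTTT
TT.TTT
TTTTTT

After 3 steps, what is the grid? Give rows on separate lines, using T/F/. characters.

Step 1: 4 trees catch fire, 2 burn out
  FTFTTT
  ...FTT
  .TFTTT
  TT.TTT
  TTTTTT
Step 2: 5 trees catch fire, 4 burn out
  .F.FTT
  ....FT
  .F.FTT
  TT.TTT
  TTTTTT
Step 3: 5 trees catch fire, 5 burn out
  ....FT
  .....F
  ....FT
  TF.FTT
  TTTTTT

....FT
.....F
....FT
TF.FTT
TTTTTT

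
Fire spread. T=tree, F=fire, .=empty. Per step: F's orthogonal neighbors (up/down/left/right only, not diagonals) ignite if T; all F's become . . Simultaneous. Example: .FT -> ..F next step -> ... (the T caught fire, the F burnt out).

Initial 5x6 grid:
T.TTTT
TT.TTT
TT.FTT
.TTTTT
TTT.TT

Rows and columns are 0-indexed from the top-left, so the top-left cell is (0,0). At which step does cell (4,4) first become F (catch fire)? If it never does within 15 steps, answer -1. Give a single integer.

Step 1: cell (4,4)='T' (+3 fires, +1 burnt)
Step 2: cell (4,4)='T' (+5 fires, +3 burnt)
Step 3: cell (4,4)='F' (+7 fires, +5 burnt)
  -> target ignites at step 3
Step 4: cell (4,4)='.' (+4 fires, +7 burnt)
Step 5: cell (4,4)='.' (+3 fires, +4 burnt)
Step 6: cell (4,4)='.' (+1 fires, +3 burnt)
Step 7: cell (4,4)='.' (+1 fires, +1 burnt)
Step 8: cell (4,4)='.' (+0 fires, +1 burnt)
  fire out at step 8

3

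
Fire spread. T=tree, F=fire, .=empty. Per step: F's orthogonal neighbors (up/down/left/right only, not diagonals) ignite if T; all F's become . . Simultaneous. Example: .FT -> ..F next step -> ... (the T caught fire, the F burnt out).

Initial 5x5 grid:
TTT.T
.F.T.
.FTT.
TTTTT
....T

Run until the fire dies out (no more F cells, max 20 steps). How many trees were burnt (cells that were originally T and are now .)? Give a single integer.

Answer: 12

Derivation:
Step 1: +3 fires, +2 burnt (F count now 3)
Step 2: +5 fires, +3 burnt (F count now 5)
Step 3: +2 fires, +5 burnt (F count now 2)
Step 4: +1 fires, +2 burnt (F count now 1)
Step 5: +1 fires, +1 burnt (F count now 1)
Step 6: +0 fires, +1 burnt (F count now 0)
Fire out after step 6
Initially T: 13, now '.': 24
Total burnt (originally-T cells now '.'): 12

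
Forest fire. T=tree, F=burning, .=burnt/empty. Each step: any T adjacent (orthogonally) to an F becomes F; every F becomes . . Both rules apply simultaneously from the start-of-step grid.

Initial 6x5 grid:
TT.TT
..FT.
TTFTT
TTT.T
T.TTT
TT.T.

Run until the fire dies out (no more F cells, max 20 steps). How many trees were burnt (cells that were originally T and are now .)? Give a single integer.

Answer: 18

Derivation:
Step 1: +4 fires, +2 burnt (F count now 4)
Step 2: +5 fires, +4 burnt (F count now 5)
Step 3: +4 fires, +5 burnt (F count now 4)
Step 4: +3 fires, +4 burnt (F count now 3)
Step 5: +1 fires, +3 burnt (F count now 1)
Step 6: +1 fires, +1 burnt (F count now 1)
Step 7: +0 fires, +1 burnt (F count now 0)
Fire out after step 7
Initially T: 20, now '.': 28
Total burnt (originally-T cells now '.'): 18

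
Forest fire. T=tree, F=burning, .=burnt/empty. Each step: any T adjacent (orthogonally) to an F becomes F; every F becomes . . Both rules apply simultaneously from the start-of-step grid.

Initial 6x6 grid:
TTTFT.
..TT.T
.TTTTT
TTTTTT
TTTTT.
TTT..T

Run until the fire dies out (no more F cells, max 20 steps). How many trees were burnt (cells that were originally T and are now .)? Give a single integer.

Step 1: +3 fires, +1 burnt (F count now 3)
Step 2: +3 fires, +3 burnt (F count now 3)
Step 3: +4 fires, +3 burnt (F count now 4)
Step 4: +5 fires, +4 burnt (F count now 5)
Step 5: +5 fires, +5 burnt (F count now 5)
Step 6: +3 fires, +5 burnt (F count now 3)
Step 7: +2 fires, +3 burnt (F count now 2)
Step 8: +1 fires, +2 burnt (F count now 1)
Step 9: +0 fires, +1 burnt (F count now 0)
Fire out after step 9
Initially T: 27, now '.': 35
Total burnt (originally-T cells now '.'): 26

Answer: 26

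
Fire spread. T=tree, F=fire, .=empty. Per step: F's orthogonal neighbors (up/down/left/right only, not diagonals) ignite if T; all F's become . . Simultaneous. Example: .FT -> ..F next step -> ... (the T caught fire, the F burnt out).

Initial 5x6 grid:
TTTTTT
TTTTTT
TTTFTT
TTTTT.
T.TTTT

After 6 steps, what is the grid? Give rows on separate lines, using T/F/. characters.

Step 1: 4 trees catch fire, 1 burn out
  TTTTTT
  TTTFTT
  TTF.FT
  TTTFT.
  T.TTTT
Step 2: 8 trees catch fire, 4 burn out
  TTTFTT
  TTF.FT
  TF...F
  TTF.F.
  T.TFTT
Step 3: 8 trees catch fire, 8 burn out
  TTF.FT
  TF...F
  F.....
  TF....
  T.F.FT
Step 4: 5 trees catch fire, 8 burn out
  TF...F
  F.....
  ......
  F.....
  T....F
Step 5: 2 trees catch fire, 5 burn out
  F.....
  ......
  ......
  ......
  F.....
Step 6: 0 trees catch fire, 2 burn out
  ......
  ......
  ......
  ......
  ......

......
......
......
......
......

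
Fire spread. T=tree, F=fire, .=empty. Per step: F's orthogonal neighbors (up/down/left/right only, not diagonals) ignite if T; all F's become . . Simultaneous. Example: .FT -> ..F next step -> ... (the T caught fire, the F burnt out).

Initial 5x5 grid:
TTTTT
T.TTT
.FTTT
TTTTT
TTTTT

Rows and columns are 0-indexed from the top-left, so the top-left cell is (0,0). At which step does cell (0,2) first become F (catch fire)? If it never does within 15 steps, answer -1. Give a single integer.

Step 1: cell (0,2)='T' (+2 fires, +1 burnt)
Step 2: cell (0,2)='T' (+5 fires, +2 burnt)
Step 3: cell (0,2)='F' (+6 fires, +5 burnt)
  -> target ignites at step 3
Step 4: cell (0,2)='.' (+5 fires, +6 burnt)
Step 5: cell (0,2)='.' (+3 fires, +5 burnt)
Step 6: cell (0,2)='.' (+1 fires, +3 burnt)
Step 7: cell (0,2)='.' (+0 fires, +1 burnt)
  fire out at step 7

3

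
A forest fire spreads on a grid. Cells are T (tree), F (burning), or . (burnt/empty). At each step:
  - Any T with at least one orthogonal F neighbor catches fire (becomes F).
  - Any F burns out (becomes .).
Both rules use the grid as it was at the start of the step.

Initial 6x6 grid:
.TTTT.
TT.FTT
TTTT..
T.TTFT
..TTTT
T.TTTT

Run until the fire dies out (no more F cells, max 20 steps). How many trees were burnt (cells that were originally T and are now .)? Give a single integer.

Answer: 24

Derivation:
Step 1: +6 fires, +2 burnt (F count now 6)
Step 2: +8 fires, +6 burnt (F count now 8)
Step 3: +5 fires, +8 burnt (F count now 5)
Step 4: +3 fires, +5 burnt (F count now 3)
Step 5: +2 fires, +3 burnt (F count now 2)
Step 6: +0 fires, +2 burnt (F count now 0)
Fire out after step 6
Initially T: 25, now '.': 35
Total burnt (originally-T cells now '.'): 24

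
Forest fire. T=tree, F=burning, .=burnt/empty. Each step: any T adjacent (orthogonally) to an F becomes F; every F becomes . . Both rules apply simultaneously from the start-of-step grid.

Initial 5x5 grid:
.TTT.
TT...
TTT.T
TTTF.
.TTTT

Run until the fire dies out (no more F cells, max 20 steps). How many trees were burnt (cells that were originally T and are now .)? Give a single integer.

Step 1: +2 fires, +1 burnt (F count now 2)
Step 2: +4 fires, +2 burnt (F count now 4)
Step 3: +3 fires, +4 burnt (F count now 3)
Step 4: +2 fires, +3 burnt (F count now 2)
Step 5: +2 fires, +2 burnt (F count now 2)
Step 6: +1 fires, +2 burnt (F count now 1)
Step 7: +1 fires, +1 burnt (F count now 1)
Step 8: +0 fires, +1 burnt (F count now 0)
Fire out after step 8
Initially T: 16, now '.': 24
Total burnt (originally-T cells now '.'): 15

Answer: 15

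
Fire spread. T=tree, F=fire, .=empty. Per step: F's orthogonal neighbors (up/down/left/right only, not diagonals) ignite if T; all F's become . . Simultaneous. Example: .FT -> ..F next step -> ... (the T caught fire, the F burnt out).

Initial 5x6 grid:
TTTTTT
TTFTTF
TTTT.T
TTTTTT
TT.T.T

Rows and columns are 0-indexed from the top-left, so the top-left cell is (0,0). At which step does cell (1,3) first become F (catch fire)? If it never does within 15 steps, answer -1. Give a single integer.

Step 1: cell (1,3)='F' (+7 fires, +2 burnt)
  -> target ignites at step 1
Step 2: cell (1,3)='.' (+8 fires, +7 burnt)
Step 3: cell (1,3)='.' (+6 fires, +8 burnt)
Step 4: cell (1,3)='.' (+3 fires, +6 burnt)
Step 5: cell (1,3)='.' (+1 fires, +3 burnt)
Step 6: cell (1,3)='.' (+0 fires, +1 burnt)
  fire out at step 6

1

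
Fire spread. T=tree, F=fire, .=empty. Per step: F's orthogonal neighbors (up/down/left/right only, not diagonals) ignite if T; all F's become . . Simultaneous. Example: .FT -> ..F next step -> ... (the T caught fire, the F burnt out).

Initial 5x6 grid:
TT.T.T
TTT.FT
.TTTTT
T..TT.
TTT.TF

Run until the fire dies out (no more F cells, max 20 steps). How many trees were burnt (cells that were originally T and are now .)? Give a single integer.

Step 1: +3 fires, +2 burnt (F count now 3)
Step 2: +4 fires, +3 burnt (F count now 4)
Step 3: +2 fires, +4 burnt (F count now 2)
Step 4: +2 fires, +2 burnt (F count now 2)
Step 5: +1 fires, +2 burnt (F count now 1)
Step 6: +2 fires, +1 burnt (F count now 2)
Step 7: +1 fires, +2 burnt (F count now 1)
Step 8: +0 fires, +1 burnt (F count now 0)
Fire out after step 8
Initially T: 20, now '.': 25
Total burnt (originally-T cells now '.'): 15

Answer: 15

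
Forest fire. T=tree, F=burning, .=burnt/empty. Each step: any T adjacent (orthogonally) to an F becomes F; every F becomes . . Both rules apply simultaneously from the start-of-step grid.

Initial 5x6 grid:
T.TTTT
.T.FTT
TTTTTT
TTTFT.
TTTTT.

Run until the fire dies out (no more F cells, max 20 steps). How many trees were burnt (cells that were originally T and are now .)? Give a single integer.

Step 1: +6 fires, +2 burnt (F count now 6)
Step 2: +8 fires, +6 burnt (F count now 8)
Step 3: +5 fires, +8 burnt (F count now 5)
Step 4: +3 fires, +5 burnt (F count now 3)
Step 5: +0 fires, +3 burnt (F count now 0)
Fire out after step 5
Initially T: 23, now '.': 29
Total burnt (originally-T cells now '.'): 22

Answer: 22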